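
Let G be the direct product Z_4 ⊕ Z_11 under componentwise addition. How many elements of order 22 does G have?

10

An element (a,b) has order lcm(ord(a), ord(b)); count pairs with lcm equal to 22.
Enumerating gives 10 such elements.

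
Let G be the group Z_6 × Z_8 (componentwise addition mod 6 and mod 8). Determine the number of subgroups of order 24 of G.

3

|G| = 48 and 24 | 48, so subgroups of order 24 are possible by Lagrange.
The subgroups of order 24 are: {(0,0), (0,1), (0,2), (0,3), (0,4), (0,5), (0,6), (0,7), (2,0), (2,1), (2,2), (2,3), (2,4), (2,5), (2,6), (2,7), (4,0), (4,1), (4,2), (4,3), (4,4), (4,5), (4,6), (4,7)}; {(0,0), (0,2), (0,4), (0,6), (1,0), (1,2), (1,4), (1,6), (2,0), (2,2), (2,4), (2,6), (3,0), (3,2), (3,4), (3,6), (4,0), (4,2), (4,4), (4,6), (5,0), (5,2), (5,4), (5,6)}; {(0,0), (0,2), (0,4), (0,6), (1,1), (1,3), (1,5), (1,7), (2,0), (2,2), (2,4), (2,6), (3,1), (3,3), (3,5), (3,7), (4,0), (4,2), (4,4), (4,6), (5,1), (5,3), (5,5), (5,7)}.
So G has 3 subgroups of order 24.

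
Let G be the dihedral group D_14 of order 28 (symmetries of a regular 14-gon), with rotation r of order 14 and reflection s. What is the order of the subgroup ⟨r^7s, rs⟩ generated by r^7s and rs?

14

|⟨r^7s⟩| = 2 and |⟨rs⟩| = 2, so |H| is a multiple of lcm(2, 2) = 2 and divides |G| = 28.
Closing under the operation: H = {e, r^2, r^4, r^6, r^8, r^10, r^12, rs, r^3s, r^5s, r^7s, r^9s, r^11s, r^13s}, so |H| = 14.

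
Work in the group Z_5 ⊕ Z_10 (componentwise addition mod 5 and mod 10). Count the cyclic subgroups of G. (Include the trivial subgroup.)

14

Group the elements of G by the cyclic subgroup they generate; each cyclic subgroup of order d accounts for φ(d) elements.
Cyclic subgroups by order — order 1: 1; order 2: 1; order 5: 6; order 10: 6.
Total: 14.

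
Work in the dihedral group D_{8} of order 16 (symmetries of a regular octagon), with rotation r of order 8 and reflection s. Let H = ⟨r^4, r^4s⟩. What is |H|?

4

|⟨r^4⟩| = 2 and |⟨r^4s⟩| = 2, so |H| is a multiple of lcm(2, 2) = 2 and divides |G| = 16.
Closing under the operation: H = {e, r^4, s, r^4s}, so |H| = 4.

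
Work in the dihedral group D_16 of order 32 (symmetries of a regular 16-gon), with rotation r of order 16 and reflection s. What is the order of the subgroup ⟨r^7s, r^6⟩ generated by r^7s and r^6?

|⟨r^7s⟩| = 2 and |⟨r^6⟩| = 8, so |H| is a multiple of lcm(2, 8) = 8 and divides |G| = 32.
Closing under the operation: H = {e, r^2, r^4, r^6, r^8, r^10, r^12, r^14, rs, r^3s, r^5s, r^7s, r^9s, r^11s, r^13s, r^15s}, so |H| = 16.

16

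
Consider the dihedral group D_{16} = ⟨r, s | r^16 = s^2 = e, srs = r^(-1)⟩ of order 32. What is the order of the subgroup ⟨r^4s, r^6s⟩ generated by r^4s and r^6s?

|⟨r^4s⟩| = 2 and |⟨r^6s⟩| = 2, so |H| is a multiple of lcm(2, 2) = 2 and divides |G| = 32.
Closing under the operation: H = {e, r^2, r^4, r^6, r^8, r^10, r^12, r^14, s, r^2s, r^4s, r^6s, r^8s, r^10s, r^12s, r^14s}, so |H| = 16.

16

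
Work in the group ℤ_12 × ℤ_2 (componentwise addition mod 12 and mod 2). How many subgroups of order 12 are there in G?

|G| = 24 and 12 | 24, so subgroups of order 12 are possible by Lagrange.
The subgroups of order 12 are: {(0,0), (0,1), (2,0), (2,1), (4,0), (4,1), (6,0), (6,1), (8,0), (8,1), (10,0), (10,1)}; {(0,0), (1,0), (2,0), (3,0), (4,0), (5,0), (6,0), (7,0), (8,0), (9,0), (10,0), (11,0)}; {(0,0), (1,1), (2,0), (3,1), (4,0), (5,1), (6,0), (7,1), (8,0), (9,1), (10,0), (11,1)}.
So G has 3 subgroups of order 12.

3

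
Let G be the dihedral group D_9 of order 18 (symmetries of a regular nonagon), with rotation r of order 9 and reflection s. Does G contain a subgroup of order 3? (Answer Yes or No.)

Yes

3 | 18. A subgroup of order 3 is {e, r^3, r^6}.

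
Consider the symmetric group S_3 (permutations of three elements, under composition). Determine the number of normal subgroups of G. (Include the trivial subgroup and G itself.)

3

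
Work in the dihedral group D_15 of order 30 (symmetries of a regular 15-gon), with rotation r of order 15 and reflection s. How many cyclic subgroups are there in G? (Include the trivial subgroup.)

Group the elements of G by the cyclic subgroup they generate; each cyclic subgroup of order d accounts for φ(d) elements.
Cyclic subgroups by order — order 1: 1; order 2: 15; order 3: 1; order 5: 1; order 15: 1.
Total: 19.

19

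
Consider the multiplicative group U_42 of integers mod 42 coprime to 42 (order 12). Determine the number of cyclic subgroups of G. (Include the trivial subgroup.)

8

A cyclic subgroup of order d is generated by each of its φ(d) elements of order d, so the cyclic subgroups of order d number (#elements of order d)/φ(d).
Cyclic subgroups by order — order 1: 1; order 2: 3; order 3: 1; order 6: 3.
Total: 8.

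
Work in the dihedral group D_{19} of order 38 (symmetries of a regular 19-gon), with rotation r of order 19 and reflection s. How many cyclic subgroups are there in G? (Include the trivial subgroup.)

21

Group the elements of G by the cyclic subgroup they generate; each cyclic subgroup of order d accounts for φ(d) elements.
Cyclic subgroups by order — order 1: 1; order 2: 19; order 19: 1.
Total: 21.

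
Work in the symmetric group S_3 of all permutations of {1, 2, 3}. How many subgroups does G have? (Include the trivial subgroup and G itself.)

6

|G| = 6, so by Lagrange every subgroup order divides 6. Divisors: 1, 2, 3, 6.
Subgroups by order — order 1: 1; order 2: 3; order 3: 1; order 6: 1.
Total: 1 + 3 + 1 + 1 = 6.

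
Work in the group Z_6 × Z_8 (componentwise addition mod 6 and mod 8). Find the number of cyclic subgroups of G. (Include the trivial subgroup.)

16

Each element a generates a cyclic subgroup ⟨a⟩; distinct elements may generate the same one (a cyclic group of order d has φ(d) generators).
Cyclic subgroups by order — order 1: 1; order 2: 3; order 3: 1; order 4: 2; order 6: 3; order 8: 2; order 12: 2; order 24: 2.
Total: 16.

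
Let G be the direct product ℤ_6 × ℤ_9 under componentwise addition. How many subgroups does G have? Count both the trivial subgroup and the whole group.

20

|G| = 54, so by Lagrange every subgroup order divides 54. Divisors: 1, 2, 3, 6, 9, 18, 27, 54.
Subgroups by order — order 1: 1; order 2: 1; order 3: 4; order 6: 4; order 9: 4; order 18: 4; order 27: 1; order 54: 1.
Total: 1 + 1 + 4 + 4 + 4 + 4 + 1 + 1 = 20.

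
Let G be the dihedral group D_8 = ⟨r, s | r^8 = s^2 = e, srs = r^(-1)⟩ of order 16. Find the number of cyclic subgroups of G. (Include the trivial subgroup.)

Group the elements of G by the cyclic subgroup they generate; each cyclic subgroup of order d accounts for φ(d) elements.
Cyclic subgroups by order — order 1: 1; order 2: 9; order 4: 1; order 8: 1.
Total: 12.

12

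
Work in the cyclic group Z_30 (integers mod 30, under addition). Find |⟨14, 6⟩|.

|⟨14⟩| = 15 and |⟨6⟩| = 5, so |H| is a multiple of lcm(15, 5) = 15 and divides |G| = 30.
Closing under the operation: H = {0, 2, 4, 6, 8, 10, 12, 14, 16, 18, 20, 22, 24, 26, 28}, so |H| = 15.

15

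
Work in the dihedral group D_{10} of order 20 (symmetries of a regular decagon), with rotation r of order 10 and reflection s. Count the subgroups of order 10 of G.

3

|G| = 20 and 10 | 20, so subgroups of order 10 are possible by Lagrange.
The subgroups of order 10 are: {e, r, r^2, r^3, r^4, r^5, r^6, r^7, r^8, r^9}; {e, r^2, r^4, r^6, r^8, s, r^2s, r^4s, r^6s, r^8s}; {e, r^2, r^4, r^6, r^8, rs, r^3s, r^5s, r^7s, r^9s}.
So G has 3 subgroups of order 10.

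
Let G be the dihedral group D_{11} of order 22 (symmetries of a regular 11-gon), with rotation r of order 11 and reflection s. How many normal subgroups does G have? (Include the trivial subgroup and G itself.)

G has 14 subgroups. Checking conjugation-invariance by order — order 1: 1/1 normal; order 2: 0/11 normal; order 11: 1/1 normal; order 22: 1/1 normal.
Total normal subgroups: 3.

3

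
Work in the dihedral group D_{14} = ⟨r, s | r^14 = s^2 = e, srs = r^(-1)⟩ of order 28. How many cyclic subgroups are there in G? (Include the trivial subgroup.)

18

Each element a generates a cyclic subgroup ⟨a⟩; distinct elements may generate the same one (a cyclic group of order d has φ(d) generators).
Cyclic subgroups by order — order 1: 1; order 2: 15; order 7: 1; order 14: 1.
Total: 18.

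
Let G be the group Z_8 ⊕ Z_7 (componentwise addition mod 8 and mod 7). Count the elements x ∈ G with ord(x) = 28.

An element (a,b) has order lcm(ord(a), ord(b)); count pairs with lcm equal to 28.
Enumerating gives 12 such elements.

12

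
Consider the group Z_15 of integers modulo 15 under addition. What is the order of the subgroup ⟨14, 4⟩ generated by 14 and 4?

15

|⟨14⟩| = 15 and |⟨4⟩| = 15, so |H| is a multiple of lcm(15, 15) = 15 and divides |G| = 15.
Closing {14, 4} under the group operation gives all of G, so |H| = 15.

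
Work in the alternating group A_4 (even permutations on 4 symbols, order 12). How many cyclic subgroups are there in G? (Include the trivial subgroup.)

Group the elements of G by the cyclic subgroup they generate; each cyclic subgroup of order d accounts for φ(d) elements.
Cyclic subgroups by order — order 1: 1; order 2: 3; order 3: 4.
Total: 8.

8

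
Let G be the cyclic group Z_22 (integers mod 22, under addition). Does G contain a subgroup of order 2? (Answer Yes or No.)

Yes

2 | 22. A subgroup of order 2 is {0, 11}.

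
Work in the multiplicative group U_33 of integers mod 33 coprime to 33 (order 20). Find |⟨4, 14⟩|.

|⟨4⟩| = 5 and |⟨14⟩| = 10, so |H| is a multiple of lcm(5, 10) = 10 and divides |G| = 20.
Closing under the operation: H = {1, 4, 5, 14, 16, 20, 23, 25, 26, 31}, so |H| = 10.

10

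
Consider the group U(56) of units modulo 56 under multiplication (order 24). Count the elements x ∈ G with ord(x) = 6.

14

Enumerating element orders in G gives 14 elements of order 6.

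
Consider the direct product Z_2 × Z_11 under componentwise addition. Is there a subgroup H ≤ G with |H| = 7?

No

7 does not divide |G| = 22, so by Lagrange no subgroup of order 7 exists.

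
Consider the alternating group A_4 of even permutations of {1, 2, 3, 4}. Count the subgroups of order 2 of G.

3

|G| = 12 and 2 | 12, so subgroups of order 2 are possible by Lagrange.
The subgroups of order 2 are: {e, (1 2)(3 4)}; {e, (1 3)(2 4)}; {e, (1 4)(2 3)}.
So G has 3 subgroups of order 2.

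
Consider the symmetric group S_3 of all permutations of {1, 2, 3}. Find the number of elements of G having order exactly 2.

3

The elements of order 2 are: (2 3), (1 2), (1 3).
That's 3.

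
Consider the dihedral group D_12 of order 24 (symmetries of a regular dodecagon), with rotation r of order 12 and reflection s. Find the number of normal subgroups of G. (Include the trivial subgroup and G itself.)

9

G has 34 subgroups. Checking conjugation-invariance by order — order 1: 1/1 normal; order 2: 1/13 normal; order 3: 1/1 normal; order 4: 1/7 normal; order 6: 1/5 normal; order 8: 0/3 normal; order 12: 3/3 normal; order 24: 1/1 normal.
Total normal subgroups: 9.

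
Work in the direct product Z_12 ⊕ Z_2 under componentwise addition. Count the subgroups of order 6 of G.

3

|G| = 24 and 6 | 24, so subgroups of order 6 are possible by Lagrange.
The subgroups of order 6 are: {(0,0), (0,1), (4,0), (4,1), (8,0), (8,1)}; {(0,0), (2,0), (4,0), (6,0), (8,0), (10,0)}; {(0,0), (2,1), (4,0), (6,1), (8,0), (10,1)}.
So G has 3 subgroups of order 6.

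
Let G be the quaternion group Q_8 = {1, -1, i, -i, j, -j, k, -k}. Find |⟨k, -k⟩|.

4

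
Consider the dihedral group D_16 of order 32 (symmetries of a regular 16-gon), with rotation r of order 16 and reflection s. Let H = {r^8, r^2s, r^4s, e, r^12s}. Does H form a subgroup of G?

No

|H| = 5 does not divide |G| = 32, so by Lagrange H is not a subgroup.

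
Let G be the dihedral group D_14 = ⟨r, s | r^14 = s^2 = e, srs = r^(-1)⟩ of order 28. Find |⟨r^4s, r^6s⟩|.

|⟨r^4s⟩| = 2 and |⟨r^6s⟩| = 2, so |H| is a multiple of lcm(2, 2) = 2 and divides |G| = 28.
Closing under the operation: H = {e, r^2, r^4, r^6, r^8, r^10, r^12, s, r^2s, r^4s, r^6s, r^8s, r^10s, r^12s}, so |H| = 14.

14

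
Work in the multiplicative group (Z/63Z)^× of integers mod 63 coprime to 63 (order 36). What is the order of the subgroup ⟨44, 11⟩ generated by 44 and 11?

18

|⟨44⟩| = 6 and |⟨11⟩| = 6, so |H| is a multiple of lcm(6, 6) = 6 and divides |G| = 36.
Closing under the operation: H = {1, 2, 4, 8, 11, 16, 22, 23, 25, 29, 32, 37, 43, 44, 46, 50, 53, 58}, so |H| = 18.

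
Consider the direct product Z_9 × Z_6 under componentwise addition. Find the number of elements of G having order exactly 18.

An element (a,b) has order lcm(ord(a), ord(b)); count pairs with lcm equal to 18.
Enumerating gives 18 such elements.

18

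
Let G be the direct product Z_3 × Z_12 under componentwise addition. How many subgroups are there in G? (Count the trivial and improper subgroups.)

|G| = 36, so by Lagrange every subgroup order divides 36. Divisors: 1, 2, 3, 4, 6, 9, 12, 18, 36.
Subgroups by order — order 1: 1; order 2: 1; order 3: 4; order 4: 1; order 6: 4; order 9: 1; order 12: 4; order 18: 1; order 36: 1.
Total: 1 + 1 + 4 + 1 + 4 + 1 + 4 + 1 + 1 = 18.

18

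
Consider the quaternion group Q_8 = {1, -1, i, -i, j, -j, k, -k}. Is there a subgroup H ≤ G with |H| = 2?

Yes

2 | 8. A subgroup of order 2 is {1, -1}.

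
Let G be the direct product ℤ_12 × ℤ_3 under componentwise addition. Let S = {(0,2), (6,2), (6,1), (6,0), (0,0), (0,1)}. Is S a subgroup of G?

Yes

|S| = 6 divides |G| = 36, consistent with Lagrange.
S contains the identity, every element's inverse is in S, and S is closed under +: it is a subgroup.
In fact S = ⟨(6,2)⟩.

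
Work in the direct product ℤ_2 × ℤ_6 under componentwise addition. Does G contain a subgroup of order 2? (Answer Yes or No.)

Yes

2 | 12. A subgroup of order 2 is {(0,0), (0,3)}.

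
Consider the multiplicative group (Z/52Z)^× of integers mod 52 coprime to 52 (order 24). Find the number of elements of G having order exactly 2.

The elements of order 2 are: 25, 27, 51.
That's 3.

3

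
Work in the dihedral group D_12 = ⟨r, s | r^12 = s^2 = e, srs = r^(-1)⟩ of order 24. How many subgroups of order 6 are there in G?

|G| = 24 and 6 | 24, so subgroups of order 6 are possible by Lagrange.
The subgroups of order 6 are: {e, r^2, r^4, r^6, r^8, r^10}; {e, r^4, r^8, r^2s, r^6s, r^10s}; {e, r^4, r^8, r^3s, r^7s, r^11s}; {e, r^4, r^8, s, r^4s, r^8s}; … (5 in all).
So G has 5 subgroups of order 6.

5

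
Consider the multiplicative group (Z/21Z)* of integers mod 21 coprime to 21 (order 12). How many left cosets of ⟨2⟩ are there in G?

2

|⟨2⟩| = 6 and |G| = 12.
By Lagrange, [G : H] = |G|/|H| = 12/6 = 2.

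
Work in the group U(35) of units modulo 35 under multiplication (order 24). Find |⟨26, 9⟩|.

12

|⟨26⟩| = 6 and |⟨9⟩| = 6, so |H| is a multiple of lcm(6, 6) = 6 and divides |G| = 24.
Closing under the operation: H = {1, 4, 6, 9, 11, 16, 19, 24, 26, 29, 31, 34}, so |H| = 12.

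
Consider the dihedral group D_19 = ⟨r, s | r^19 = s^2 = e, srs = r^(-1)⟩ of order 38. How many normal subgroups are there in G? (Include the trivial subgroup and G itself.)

3

G has 22 subgroups. Checking conjugation-invariance by order — order 1: 1/1 normal; order 2: 0/19 normal; order 19: 1/1 normal; order 38: 1/1 normal.
Total normal subgroups: 3.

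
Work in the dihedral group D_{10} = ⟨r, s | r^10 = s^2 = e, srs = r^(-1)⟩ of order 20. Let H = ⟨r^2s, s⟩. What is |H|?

|⟨r^2s⟩| = 2 and |⟨s⟩| = 2, so |H| is a multiple of lcm(2, 2) = 2 and divides |G| = 20.
Closing under the operation: H = {e, r^2, r^4, r^6, r^8, s, r^2s, r^4s, r^6s, r^8s}, so |H| = 10.

10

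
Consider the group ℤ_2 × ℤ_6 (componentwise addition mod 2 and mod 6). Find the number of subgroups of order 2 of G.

|G| = 12 and 2 | 12, so subgroups of order 2 are possible by Lagrange.
The subgroups of order 2 are: {(0,0), (0,3)}; {(0,0), (1,0)}; {(0,0), (1,3)}.
So G has 3 subgroups of order 2.

3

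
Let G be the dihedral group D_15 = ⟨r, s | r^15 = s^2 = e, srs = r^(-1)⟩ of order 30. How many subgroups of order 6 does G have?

5

|G| = 30 and 6 | 30, so subgroups of order 6 are possible by Lagrange.
The subgroups of order 6 are: {e, r^5, r^10, s, r^5s, r^10s}; {e, r^5, r^10, rs, r^6s, r^11s}; {e, r^5, r^10, r^2s, r^7s, r^12s}; {e, r^5, r^10, r^3s, r^8s, r^13s}; … (5 in all).
So G has 5 subgroups of order 6.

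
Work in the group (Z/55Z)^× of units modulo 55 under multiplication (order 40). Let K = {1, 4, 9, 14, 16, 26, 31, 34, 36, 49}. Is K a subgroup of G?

|K| = 10 divides |G| = 40, consistent with Lagrange.
K contains the identity, every element's inverse is in K, and K is closed under ·: it is a subgroup.
In fact K = ⟨4⟩.

Yes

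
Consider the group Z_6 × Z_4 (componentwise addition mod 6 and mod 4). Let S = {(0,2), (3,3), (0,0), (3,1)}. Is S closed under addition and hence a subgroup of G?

|S| = 4 divides |G| = 24, consistent with Lagrange.
S contains the identity, every element's inverse is in S, and S is closed under +: it is a subgroup.
In fact S = ⟨(3,1)⟩.

Yes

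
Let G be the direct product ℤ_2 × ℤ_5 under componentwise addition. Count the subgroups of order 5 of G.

1

|G| = 10 and 5 | 10, so subgroups of order 5 are possible by Lagrange.
The subgroups of order 5 are: {(0,0), (0,1), (0,2), (0,3), (0,4)}.
So G has 1 subgroup of order 5.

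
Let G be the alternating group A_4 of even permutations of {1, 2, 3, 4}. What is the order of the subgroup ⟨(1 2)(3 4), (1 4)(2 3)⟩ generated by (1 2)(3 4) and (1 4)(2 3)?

4

|⟨(1 2)(3 4)⟩| = 2 and |⟨(1 4)(2 3)⟩| = 2, so |H| is a multiple of lcm(2, 2) = 2 and divides |G| = 12.
Closing under the operation: H = {e, (1 2)(3 4), (1 3)(2 4), (1 4)(2 3)}, so |H| = 4.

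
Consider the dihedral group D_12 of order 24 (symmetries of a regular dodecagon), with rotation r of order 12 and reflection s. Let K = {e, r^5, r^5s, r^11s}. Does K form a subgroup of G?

r^5 ∈ K but its inverse r^7 ∉ K, so K is not a subgroup.

No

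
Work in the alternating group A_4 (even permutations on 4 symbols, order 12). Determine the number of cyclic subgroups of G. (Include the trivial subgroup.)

8

Each element a generates a cyclic subgroup ⟨a⟩; distinct elements may generate the same one (a cyclic group of order d has φ(d) generators).
Cyclic subgroups by order — order 1: 1; order 2: 3; order 3: 4.
Total: 8.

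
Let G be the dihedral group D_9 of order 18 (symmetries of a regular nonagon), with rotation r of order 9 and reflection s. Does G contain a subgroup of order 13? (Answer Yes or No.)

No

13 does not divide |G| = 18, so by Lagrange no subgroup of order 13 exists.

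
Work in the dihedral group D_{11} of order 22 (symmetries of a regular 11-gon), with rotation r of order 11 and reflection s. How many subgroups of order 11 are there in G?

1

|G| = 22 and 11 | 22, so subgroups of order 11 are possible by Lagrange.
The subgroups of order 11 are: {e, r, r^2, r^3, r^4, r^5, r^6, r^7, r^8, r^9, r^10}.
So G has 1 subgroup of order 11.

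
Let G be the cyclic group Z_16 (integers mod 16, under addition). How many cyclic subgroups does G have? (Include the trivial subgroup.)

A cyclic subgroup of order d is generated by each of its φ(d) elements of order d, so the cyclic subgroups of order d number (#elements of order d)/φ(d).
Cyclic subgroups by order — order 1: 1; order 2: 1; order 4: 1; order 8: 1; order 16: 1.
Total: 5.

5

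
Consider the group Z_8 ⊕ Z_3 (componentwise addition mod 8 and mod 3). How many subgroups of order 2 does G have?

|G| = 24 and 2 | 24, so subgroups of order 2 are possible by Lagrange.
The subgroups of order 2 are: {(0,0), (4,0)}.
So G has 1 subgroup of order 2.

1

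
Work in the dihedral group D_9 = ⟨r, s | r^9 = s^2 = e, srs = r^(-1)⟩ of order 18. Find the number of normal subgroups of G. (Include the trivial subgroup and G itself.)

4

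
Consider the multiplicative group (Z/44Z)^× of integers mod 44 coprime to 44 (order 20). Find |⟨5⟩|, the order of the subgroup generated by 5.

5

Compute successive powers of 5 mod 44: 5, 25, 37, 9, 1; 5^5 ≡ 1 (mod 44).
So |⟨5⟩| = 5.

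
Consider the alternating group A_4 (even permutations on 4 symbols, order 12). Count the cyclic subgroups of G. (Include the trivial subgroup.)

Each element a generates a cyclic subgroup ⟨a⟩; distinct elements may generate the same one (a cyclic group of order d has φ(d) generators).
Cyclic subgroups by order — order 1: 1; order 2: 3; order 3: 4.
Total: 8.

8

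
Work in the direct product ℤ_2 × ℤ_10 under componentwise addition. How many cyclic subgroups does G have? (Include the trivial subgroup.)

8

Group the elements of G by the cyclic subgroup they generate; each cyclic subgroup of order d accounts for φ(d) elements.
Cyclic subgroups by order — order 1: 1; order 2: 3; order 5: 1; order 10: 3.
Total: 8.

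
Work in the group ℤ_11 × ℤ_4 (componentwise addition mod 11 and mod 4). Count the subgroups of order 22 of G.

1

|G| = 44 and 22 | 44, so subgroups of order 22 are possible by Lagrange.
The subgroups of order 22 are: {(0,0), (0,2), (1,0), (1,2), (2,0), (2,2), (3,0), (3,2), (4,0), (4,2), (5,0), (5,2), (6,0), (6,2), (7,0), (7,2), (8,0), (8,2), (9,0), (9,2), (10,0), (10,2)}.
So G has 1 subgroup of order 22.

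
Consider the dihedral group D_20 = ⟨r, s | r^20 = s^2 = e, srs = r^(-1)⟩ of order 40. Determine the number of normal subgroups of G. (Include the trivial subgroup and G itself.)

9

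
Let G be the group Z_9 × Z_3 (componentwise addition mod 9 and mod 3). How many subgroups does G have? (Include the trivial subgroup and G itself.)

|G| = 27, so by Lagrange every subgroup order divides 27. Divisors: 1, 3, 9, 27.
Subgroups by order — order 1: 1; order 3: 4; order 9: 4; order 27: 1.
Total: 1 + 4 + 4 + 1 = 10.

10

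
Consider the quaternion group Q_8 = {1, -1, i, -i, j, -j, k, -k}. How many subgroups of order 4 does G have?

|G| = 8 and 4 | 8, so subgroups of order 4 are possible by Lagrange.
The subgroups of order 4 are: {1, -1, i, -i}; {1, -1, j, -j}; {1, -1, k, -k}.
So G has 3 subgroups of order 4.

3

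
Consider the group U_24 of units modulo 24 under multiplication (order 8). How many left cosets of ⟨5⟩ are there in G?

|⟨5⟩| = 2 and |G| = 8.
By Lagrange, [G : H] = |G|/|H| = 8/2 = 4.

4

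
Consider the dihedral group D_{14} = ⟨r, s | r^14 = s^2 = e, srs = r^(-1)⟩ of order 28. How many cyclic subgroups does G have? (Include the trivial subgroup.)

18

A cyclic subgroup of order d is generated by each of its φ(d) elements of order d, so the cyclic subgroups of order d number (#elements of order d)/φ(d).
Cyclic subgroups by order — order 1: 1; order 2: 15; order 7: 1; order 14: 1.
Total: 18.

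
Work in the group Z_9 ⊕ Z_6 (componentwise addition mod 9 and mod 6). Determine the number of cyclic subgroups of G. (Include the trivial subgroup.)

16

Each element a generates a cyclic subgroup ⟨a⟩; distinct elements may generate the same one (a cyclic group of order d has φ(d) generators).
Cyclic subgroups by order — order 1: 1; order 2: 1; order 3: 4; order 6: 4; order 9: 3; order 18: 3.
Total: 16.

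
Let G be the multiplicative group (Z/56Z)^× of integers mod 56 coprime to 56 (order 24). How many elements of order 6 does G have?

Enumerating element orders in G gives 14 elements of order 6.

14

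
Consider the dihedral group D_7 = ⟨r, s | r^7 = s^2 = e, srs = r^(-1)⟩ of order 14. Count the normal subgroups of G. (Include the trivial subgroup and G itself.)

G has 10 subgroups. Checking conjugation-invariance by order — order 1: 1/1 normal; order 2: 0/7 normal; order 7: 1/1 normal; order 14: 1/1 normal.
Total normal subgroups: 3.

3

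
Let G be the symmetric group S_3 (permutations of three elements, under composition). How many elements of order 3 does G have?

2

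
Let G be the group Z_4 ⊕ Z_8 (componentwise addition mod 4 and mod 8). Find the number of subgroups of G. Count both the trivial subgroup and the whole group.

|G| = 32, so by Lagrange every subgroup order divides 32. Divisors: 1, 2, 4, 8, 16, 32.
Subgroups by order — order 1: 1; order 2: 3; order 4: 7; order 8: 7; order 16: 3; order 32: 1.
Total: 1 + 3 + 7 + 7 + 3 + 1 = 22.

22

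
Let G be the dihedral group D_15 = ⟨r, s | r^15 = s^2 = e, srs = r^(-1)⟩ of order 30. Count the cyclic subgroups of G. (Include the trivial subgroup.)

19

Group the elements of G by the cyclic subgroup they generate; each cyclic subgroup of order d accounts for φ(d) elements.
Cyclic subgroups by order — order 1: 1; order 2: 15; order 3: 1; order 5: 1; order 15: 1.
Total: 19.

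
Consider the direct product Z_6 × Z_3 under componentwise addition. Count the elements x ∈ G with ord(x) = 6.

8

An element (a,b) has order lcm(ord(a), ord(b)); count pairs with lcm equal to 6.
Enumerating gives 8 such elements.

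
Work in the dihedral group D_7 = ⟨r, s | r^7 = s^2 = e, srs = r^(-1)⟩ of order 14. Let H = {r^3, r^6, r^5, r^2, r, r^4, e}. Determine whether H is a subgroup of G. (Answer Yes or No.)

Yes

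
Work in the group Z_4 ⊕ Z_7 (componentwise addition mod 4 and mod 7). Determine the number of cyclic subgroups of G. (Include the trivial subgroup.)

6

A cyclic subgroup of order d is generated by each of its φ(d) elements of order d, so the cyclic subgroups of order d number (#elements of order d)/φ(d).
Cyclic subgroups by order — order 1: 1; order 2: 1; order 4: 1; order 7: 1; order 14: 1; order 28: 1.
Total: 6.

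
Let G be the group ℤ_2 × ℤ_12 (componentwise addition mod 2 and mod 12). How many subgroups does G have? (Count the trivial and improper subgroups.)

|G| = 24, so by Lagrange every subgroup order divides 24. Divisors: 1, 2, 3, 4, 6, 8, 12, 24.
Subgroups by order — order 1: 1; order 2: 3; order 3: 1; order 4: 3; order 6: 3; order 8: 1; order 12: 3; order 24: 1.
Total: 1 + 3 + 1 + 3 + 3 + 1 + 3 + 1 = 16.

16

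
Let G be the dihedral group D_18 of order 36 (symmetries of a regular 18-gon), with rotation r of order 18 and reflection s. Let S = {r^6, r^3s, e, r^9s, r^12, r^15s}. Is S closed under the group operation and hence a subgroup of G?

|S| = 6 divides |G| = 36, consistent with Lagrange.
S contains the identity, every element's inverse is in S, and S is closed under ·: it is a subgroup.

Yes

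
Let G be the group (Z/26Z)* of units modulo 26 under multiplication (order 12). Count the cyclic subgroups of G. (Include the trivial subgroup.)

6

Group the elements of G by the cyclic subgroup they generate; each cyclic subgroup of order d accounts for φ(d) elements.
Cyclic subgroups by order — order 1: 1; order 2: 1; order 3: 1; order 4: 1; order 6: 1; order 12: 1.
Total: 6.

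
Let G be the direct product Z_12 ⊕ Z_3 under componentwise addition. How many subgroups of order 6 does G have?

4

|G| = 36 and 6 | 36, so subgroups of order 6 are possible by Lagrange.
The subgroups of order 6 are: {(0,0), (0,1), (0,2), (6,0), (6,1), (6,2)}; {(0,0), (2,0), (4,0), (6,0), (8,0), (10,0)}; {(0,0), (2,2), (4,1), (6,0), (8,2), (10,1)}; {(0,0), (2,1), (4,2), (6,0), (8,1), (10,2)}.
So G has 4 subgroups of order 6.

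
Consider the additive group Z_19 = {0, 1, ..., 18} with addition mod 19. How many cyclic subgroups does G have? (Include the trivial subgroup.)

A cyclic subgroup of order d is generated by each of its φ(d) elements of order d, so the cyclic subgroups of order d number (#elements of order d)/φ(d).
Cyclic subgroups by order — order 1: 1; order 19: 1.
Total: 2.

2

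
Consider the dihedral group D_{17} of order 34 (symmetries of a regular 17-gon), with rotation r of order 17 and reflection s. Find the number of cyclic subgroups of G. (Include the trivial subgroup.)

19

Group the elements of G by the cyclic subgroup they generate; each cyclic subgroup of order d accounts for φ(d) elements.
Cyclic subgroups by order — order 1: 1; order 2: 17; order 17: 1.
Total: 19.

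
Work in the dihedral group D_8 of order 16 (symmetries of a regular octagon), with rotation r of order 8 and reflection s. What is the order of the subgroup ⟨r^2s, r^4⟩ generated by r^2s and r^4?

4

|⟨r^2s⟩| = 2 and |⟨r^4⟩| = 2, so |H| is a multiple of lcm(2, 2) = 2 and divides |G| = 16.
Closing under the operation: H = {e, r^4, r^2s, r^6s}, so |H| = 4.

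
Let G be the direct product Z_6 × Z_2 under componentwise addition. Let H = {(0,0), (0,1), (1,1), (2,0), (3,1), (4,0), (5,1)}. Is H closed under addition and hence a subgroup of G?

No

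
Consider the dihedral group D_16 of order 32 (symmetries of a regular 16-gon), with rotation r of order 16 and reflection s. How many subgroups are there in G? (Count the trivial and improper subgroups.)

36

|G| = 32, so by Lagrange every subgroup order divides 32. Divisors: 1, 2, 4, 8, 16, 32.
Subgroups by order — order 1: 1; order 2: 17; order 4: 9; order 8: 5; order 16: 3; order 32: 1.
Total: 1 + 17 + 9 + 5 + 3 + 1 = 36.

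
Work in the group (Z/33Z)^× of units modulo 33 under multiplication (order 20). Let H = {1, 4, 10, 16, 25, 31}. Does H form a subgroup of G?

|H| = 6 does not divide |G| = 20, so by Lagrange H is not a subgroup.

No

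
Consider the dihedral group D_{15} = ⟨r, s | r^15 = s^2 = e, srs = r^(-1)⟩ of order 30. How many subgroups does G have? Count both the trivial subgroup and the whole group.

28

|G| = 30, so by Lagrange every subgroup order divides 30. Divisors: 1, 2, 3, 5, 6, 10, 15, 30.
Subgroups by order — order 1: 1; order 2: 15; order 3: 1; order 5: 1; order 6: 5; order 10: 3; order 15: 1; order 30: 1.
Total: 1 + 15 + 1 + 1 + 5 + 3 + 1 + 1 = 28.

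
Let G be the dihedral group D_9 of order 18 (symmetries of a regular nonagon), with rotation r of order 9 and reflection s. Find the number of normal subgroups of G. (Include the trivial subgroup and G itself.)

4

G has 16 subgroups. Checking conjugation-invariance by order — order 1: 1/1 normal; order 2: 0/9 normal; order 3: 1/1 normal; order 6: 0/3 normal; order 9: 1/1 normal; order 18: 1/1 normal.
Total normal subgroups: 4.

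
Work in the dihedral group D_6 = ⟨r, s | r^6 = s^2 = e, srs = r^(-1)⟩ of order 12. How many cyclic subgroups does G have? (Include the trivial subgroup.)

Each element a generates a cyclic subgroup ⟨a⟩; distinct elements may generate the same one (a cyclic group of order d has φ(d) generators).
Cyclic subgroups by order — order 1: 1; order 2: 7; order 3: 1; order 6: 1.
Total: 10.

10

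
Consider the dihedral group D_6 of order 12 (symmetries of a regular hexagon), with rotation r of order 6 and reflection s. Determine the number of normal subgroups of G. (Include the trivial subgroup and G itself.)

G has 16 subgroups. Checking conjugation-invariance by order — order 1: 1/1 normal; order 2: 1/7 normal; order 3: 1/1 normal; order 4: 0/3 normal; order 6: 3/3 normal; order 12: 1/1 normal.
Total normal subgroups: 7.

7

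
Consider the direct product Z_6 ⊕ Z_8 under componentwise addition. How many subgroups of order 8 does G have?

|G| = 48 and 8 | 48, so subgroups of order 8 are possible by Lagrange.
The subgroups of order 8 are: {(0,0), (0,1), (0,2), (0,3), (0,4), (0,5), (0,6), (0,7)}; {(0,0), (0,2), (0,4), (0,6), (3,0), (3,2), (3,4), (3,6)}; {(0,0), (0,2), (0,4), (0,6), (3,1), (3,3), (3,5), (3,7)}.
So G has 3 subgroups of order 8.

3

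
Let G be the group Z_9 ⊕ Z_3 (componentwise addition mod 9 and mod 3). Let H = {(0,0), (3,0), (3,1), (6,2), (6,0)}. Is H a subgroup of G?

No

|H| = 5 does not divide |G| = 27, so by Lagrange H is not a subgroup.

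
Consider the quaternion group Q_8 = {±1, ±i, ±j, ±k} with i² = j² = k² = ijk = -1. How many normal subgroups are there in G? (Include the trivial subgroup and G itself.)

G has 6 subgroups. Checking conjugation-invariance by order — order 1: 1/1 normal; order 2: 1/1 normal; order 4: 3/3 normal; order 8: 1/1 normal.
Total normal subgroups: 6.

6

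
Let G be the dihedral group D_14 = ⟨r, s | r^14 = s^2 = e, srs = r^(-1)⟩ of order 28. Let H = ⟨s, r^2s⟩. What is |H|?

14

|⟨s⟩| = 2 and |⟨r^2s⟩| = 2, so |H| is a multiple of lcm(2, 2) = 2 and divides |G| = 28.
Closing under the operation: H = {e, r^2, r^4, r^6, r^8, r^10, r^12, s, r^2s, r^4s, r^6s, r^8s, r^10s, r^12s}, so |H| = 14.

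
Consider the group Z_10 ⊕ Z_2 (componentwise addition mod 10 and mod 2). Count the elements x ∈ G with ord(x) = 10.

An element (a,b) has order lcm(ord(a), ord(b)); count pairs with lcm equal to 10.
Enumerating gives 12 such elements.

12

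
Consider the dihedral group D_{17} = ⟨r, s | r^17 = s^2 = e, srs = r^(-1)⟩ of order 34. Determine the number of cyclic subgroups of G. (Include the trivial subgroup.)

Each element a generates a cyclic subgroup ⟨a⟩; distinct elements may generate the same one (a cyclic group of order d has φ(d) generators).
Cyclic subgroups by order — order 1: 1; order 2: 17; order 17: 1.
Total: 19.

19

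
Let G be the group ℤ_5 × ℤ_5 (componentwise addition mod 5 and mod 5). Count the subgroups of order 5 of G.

6

|G| = 25 and 5 | 25, so subgroups of order 5 are possible by Lagrange.
The subgroups of order 5 are: {(0,0), (0,1), (0,2), (0,3), (0,4)}; {(0,0), (1,0), (2,0), (3,0), (4,0)}; {(0,0), (1,1), (2,2), (3,3), (4,4)}; {(0,0), (1,2), (2,4), (3,1), (4,3)}; … (6 in all).
So G has 6 subgroups of order 5.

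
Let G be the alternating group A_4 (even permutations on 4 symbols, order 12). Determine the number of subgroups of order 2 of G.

3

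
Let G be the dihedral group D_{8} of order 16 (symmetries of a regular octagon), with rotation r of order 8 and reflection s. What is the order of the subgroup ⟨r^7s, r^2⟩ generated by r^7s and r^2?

|⟨r^7s⟩| = 2 and |⟨r^2⟩| = 4, so |H| is a multiple of lcm(2, 4) = 4 and divides |G| = 16.
Closing under the operation: H = {e, r^2, r^4, r^6, rs, r^3s, r^5s, r^7s}, so |H| = 8.

8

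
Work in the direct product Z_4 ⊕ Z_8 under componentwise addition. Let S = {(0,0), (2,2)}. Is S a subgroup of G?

(2,2) ∈ S but its inverse (2,6) ∉ S, so S is not a subgroup.

No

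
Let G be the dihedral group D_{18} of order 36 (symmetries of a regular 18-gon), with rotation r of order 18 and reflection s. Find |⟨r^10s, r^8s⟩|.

18

|⟨r^10s⟩| = 2 and |⟨r^8s⟩| = 2, so |H| is a multiple of lcm(2, 2) = 2 and divides |G| = 36.
Closing under the operation: H = {e, r^2, r^4, r^6, r^8, r^10, r^12, r^14, r^16, s, r^2s, r^4s, r^6s, r^8s, r^10s, r^12s, r^14s, r^16s}, so |H| = 18.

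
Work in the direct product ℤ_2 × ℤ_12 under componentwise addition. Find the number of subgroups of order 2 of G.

3

|G| = 24 and 2 | 24, so subgroups of order 2 are possible by Lagrange.
The subgroups of order 2 are: {(0,0), (0,6)}; {(0,0), (1,0)}; {(0,0), (1,6)}.
So G has 3 subgroups of order 2.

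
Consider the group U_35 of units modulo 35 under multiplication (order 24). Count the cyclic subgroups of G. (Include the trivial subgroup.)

12

Each element a generates a cyclic subgroup ⟨a⟩; distinct elements may generate the same one (a cyclic group of order d has φ(d) generators).
Cyclic subgroups by order — order 1: 1; order 2: 3; order 3: 1; order 4: 2; order 6: 3; order 12: 2.
Total: 12.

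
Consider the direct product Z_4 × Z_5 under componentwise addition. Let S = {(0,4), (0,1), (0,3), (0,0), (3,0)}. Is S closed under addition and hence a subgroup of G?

(0,3) ∈ S but its inverse (0,2) ∉ S, so S is not a subgroup.

No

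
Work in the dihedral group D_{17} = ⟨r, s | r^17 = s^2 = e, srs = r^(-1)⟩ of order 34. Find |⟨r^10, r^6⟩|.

|⟨r^10⟩| = 17 and |⟨r^6⟩| = 17, so |H| is a multiple of lcm(17, 17) = 17 and divides |G| = 34.
Closing under the operation: H = {e, r, r^2, r^3, r^4, r^5, r^6, r^7, r^8, r^9, r^10, r^11, r^12, r^13, r^14, r^15, r^16}, so |H| = 17.

17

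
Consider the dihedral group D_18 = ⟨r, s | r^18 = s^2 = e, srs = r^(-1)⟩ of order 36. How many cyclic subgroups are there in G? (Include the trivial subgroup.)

A cyclic subgroup of order d is generated by each of its φ(d) elements of order d, so the cyclic subgroups of order d number (#elements of order d)/φ(d).
Cyclic subgroups by order — order 1: 1; order 2: 19; order 3: 1; order 6: 1; order 9: 1; order 18: 1.
Total: 24.

24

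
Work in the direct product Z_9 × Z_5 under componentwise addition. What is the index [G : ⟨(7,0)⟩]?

5

|⟨(7,0)⟩| = 9 and |G| = 45.
By Lagrange, [G : H] = |G|/|H| = 45/9 = 5.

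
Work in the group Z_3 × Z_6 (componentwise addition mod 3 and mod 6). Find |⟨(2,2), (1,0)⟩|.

9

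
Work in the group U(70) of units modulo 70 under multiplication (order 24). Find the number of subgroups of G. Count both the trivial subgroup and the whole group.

16

|G| = 24, so by Lagrange every subgroup order divides 24. Divisors: 1, 2, 3, 4, 6, 8, 12, 24.
Subgroups by order — order 1: 1; order 2: 3; order 3: 1; order 4: 3; order 6: 3; order 8: 1; order 12: 3; order 24: 1.
Total: 1 + 3 + 1 + 3 + 3 + 1 + 3 + 1 = 16.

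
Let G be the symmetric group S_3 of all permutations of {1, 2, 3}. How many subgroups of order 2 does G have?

3

|G| = 6 and 2 | 6, so subgroups of order 2 are possible by Lagrange.
The subgroups of order 2 are: {e, (1 2)}; {e, (1 3)}; {e, (2 3)}.
So G has 3 subgroups of order 2.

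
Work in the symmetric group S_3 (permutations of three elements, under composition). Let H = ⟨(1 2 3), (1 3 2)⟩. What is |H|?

3

|⟨(1 2 3)⟩| = 3 and |⟨(1 3 2)⟩| = 3, so |H| is a multiple of lcm(3, 3) = 3 and divides |G| = 6.
Closing under the operation: H = {e, (1 2 3), (1 3 2)}, so |H| = 3.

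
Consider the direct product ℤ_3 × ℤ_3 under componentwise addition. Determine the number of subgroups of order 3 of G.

|G| = 9 and 3 | 9, so subgroups of order 3 are possible by Lagrange.
The subgroups of order 3 are: {(0,0), (0,1), (0,2)}; {(0,0), (1,0), (2,0)}; {(0,0), (1,1), (2,2)}; {(0,0), (1,2), (2,1)}.
So G has 4 subgroups of order 3.

4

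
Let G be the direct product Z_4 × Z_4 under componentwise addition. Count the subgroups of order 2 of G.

3

|G| = 16 and 2 | 16, so subgroups of order 2 are possible by Lagrange.
The subgroups of order 2 are: {(0,0), (0,2)}; {(0,0), (2,0)}; {(0,0), (2,2)}.
So G has 3 subgroups of order 2.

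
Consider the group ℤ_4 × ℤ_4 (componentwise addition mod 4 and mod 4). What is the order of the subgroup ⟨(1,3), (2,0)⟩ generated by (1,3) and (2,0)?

8

|⟨(1,3)⟩| = 4 and |⟨(2,0)⟩| = 2, so |H| is a multiple of lcm(4, 2) = 4 and divides |G| = 16.
Closing under the operation: H = {(0,0), (0,2), (1,1), (1,3), (2,0), (2,2), (3,1), (3,3)}, so |H| = 8.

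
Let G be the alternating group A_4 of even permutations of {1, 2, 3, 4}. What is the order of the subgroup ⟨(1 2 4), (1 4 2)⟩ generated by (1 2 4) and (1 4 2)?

|⟨(1 2 4)⟩| = 3 and |⟨(1 4 2)⟩| = 3, so |H| is a multiple of lcm(3, 3) = 3 and divides |G| = 12.
Closing under the operation: H = {e, (1 2 4), (1 4 2)}, so |H| = 3.

3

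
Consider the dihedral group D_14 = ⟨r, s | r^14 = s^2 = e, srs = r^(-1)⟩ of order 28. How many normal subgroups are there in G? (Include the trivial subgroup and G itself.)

7

G has 28 subgroups. Checking conjugation-invariance by order — order 1: 1/1 normal; order 2: 1/15 normal; order 4: 0/7 normal; order 7: 1/1 normal; order 14: 3/3 normal; order 28: 1/1 normal.
Total normal subgroups: 7.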